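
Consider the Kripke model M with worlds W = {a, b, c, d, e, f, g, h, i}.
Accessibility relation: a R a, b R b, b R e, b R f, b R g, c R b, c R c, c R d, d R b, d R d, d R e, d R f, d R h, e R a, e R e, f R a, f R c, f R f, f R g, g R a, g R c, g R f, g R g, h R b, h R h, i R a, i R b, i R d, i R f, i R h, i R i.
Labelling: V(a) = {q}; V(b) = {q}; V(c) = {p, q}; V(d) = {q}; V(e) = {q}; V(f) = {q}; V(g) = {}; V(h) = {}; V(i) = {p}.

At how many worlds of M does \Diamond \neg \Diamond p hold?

9

Let φ = \Diamond \neg \Diamond p. Evaluate φ at each world:
  a (successors {a}): φ is true.
  b (successors {b, e, f, g}): φ is true.
  c (successors {b, c, d}): φ is true.
  d (successors {b, d, e, f, h}): φ is true.
  e (successors {a, e}): φ is true.
  f (successors {a, c, f, g}): φ is true.
  g (successors {a, c, f, g}): φ is true.
  h (successors {b, h}): φ is true.
  i (successors {a, b, d, f, h, i}): φ is true.
For instance, at h:
  At h: \Diamond \neg \Diamond p requires \neg \Diamond p at some successor in {b, h}.
    \neg \Diamond p holds at b, so \Diamond \neg \Diamond p is true at h.
      At b: \Diamond p is false, so \neg \Diamond p is true.
Satisfying worlds: {a, b, c, d, e, f, g, h, i}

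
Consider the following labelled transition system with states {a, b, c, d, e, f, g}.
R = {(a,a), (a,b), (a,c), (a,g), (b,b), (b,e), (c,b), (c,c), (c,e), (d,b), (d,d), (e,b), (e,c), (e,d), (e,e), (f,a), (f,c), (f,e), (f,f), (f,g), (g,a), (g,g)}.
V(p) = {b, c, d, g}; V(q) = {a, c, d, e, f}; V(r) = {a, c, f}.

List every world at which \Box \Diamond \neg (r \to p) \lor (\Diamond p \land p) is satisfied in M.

Let φ = \Box \Diamond \neg (r \to p) \lor (\Diamond p \land p). Evaluate φ at each world:
  a (successors {a, b, c, g}): φ is false.
  b (successors {b, e}): φ is true.
  c (successors {b, c, e}): φ is true.
  d (successors {b, d}): φ is true.
  e (successors {b, c, d, e}): φ is false.
  f (successors {a, c, e, f, g}): φ is false.
  g (successors {a, g}): φ is true.
For instance, at d:
  At d: \Box \Diamond \neg (r \to p) is false, \Diamond p \land p is true, so \Box \Diamond \neg (r \to p) \lor (\Diamond p \land p) is true.
    At d: \Box \Diamond \neg (r \to p) requires \Diamond \neg (r \to p) at every successor {b, d}.
      \Diamond \neg (r \to p) fails at b, so \Box \Diamond \neg (r \to p) is false at d.
    At d: \Diamond p is true, p is true, so \Diamond p \land p is true.
      At d: \Diamond p requires p at some successor in {b, d}.
        p holds at b, so \Diamond p is true at d.
Satisfying worlds: {b, c, d, g}

b, c, d, g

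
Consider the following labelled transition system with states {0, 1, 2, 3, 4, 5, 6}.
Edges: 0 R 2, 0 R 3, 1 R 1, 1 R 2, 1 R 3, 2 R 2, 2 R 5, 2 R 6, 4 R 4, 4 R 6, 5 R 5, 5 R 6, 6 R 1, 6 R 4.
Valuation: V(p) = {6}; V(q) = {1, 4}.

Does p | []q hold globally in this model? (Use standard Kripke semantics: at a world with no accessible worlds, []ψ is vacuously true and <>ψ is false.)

Let φ = p | []q. Evaluate φ at each world:
  0 (successors {2, 3}): φ is false.
  1 (successors {1, 2, 3}): φ is false.
  2 (successors {2, 5, 6}): φ is false.
  3 (successors ∅): φ is true.
  4 (successors {4, 6}): φ is false.
  5 (successors {5, 6}): φ is false.
  6 (successors {1, 4}): φ is true.
Detail at 0 (counterexample):
  At 0: p is false, []q is false, so p | []q is false.
    At 0: []q requires q at every successor {2, 3}.
      q fails at 2, so []q is false at 0.

No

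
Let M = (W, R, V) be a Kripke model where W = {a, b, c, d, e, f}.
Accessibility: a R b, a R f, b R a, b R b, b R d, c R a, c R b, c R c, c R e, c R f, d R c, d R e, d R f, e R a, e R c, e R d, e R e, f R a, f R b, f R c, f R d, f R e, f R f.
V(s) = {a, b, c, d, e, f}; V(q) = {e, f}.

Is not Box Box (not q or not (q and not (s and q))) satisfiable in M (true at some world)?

Recall that Box ψ holds at a world iff ψ holds at every accessible world, and Dia ψ holds iff ψ holds at some accessible world.
Let φ = not Box Box (not q or not (q and not (s and q))). Evaluate φ at each world:
  a (successors {b, f}): φ is false.
  b (successors {a, b, d}): φ is false.
  c (successors {a, b, c, e, f}): φ is false.
  d (successors {c, e, f}): φ is false.
  e (successors {a, c, d, e}): φ is false.
  f (successors {a, b, c, d, e, f}): φ is false.
For instance, at a:
  At a: Box Box (not q or not (q and not (s and q))) is true, so not Box Box (not q or not (q and not (s and q))) is false.
    At a: Box Box (not q or not (q and not (s and q))) requires Box (not q or not (q and not (s and q))) at every successor {b, f}.
      At b: Box (not q or not (q and not (s and q))) is true.
      At f: Box (not q or not (q and not (s and q))) is true.
    So Box Box (not q or not (q and not (s and q))) is true at a.

No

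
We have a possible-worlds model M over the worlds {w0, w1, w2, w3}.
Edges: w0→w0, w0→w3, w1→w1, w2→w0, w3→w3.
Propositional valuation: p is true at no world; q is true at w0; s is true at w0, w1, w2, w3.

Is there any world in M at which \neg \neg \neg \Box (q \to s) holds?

Let φ = \neg \neg \neg \Box (q \to s). Evaluate φ at each world:
  w0 (successors {w0, w3}): φ is false.
  w1 (successors {w1}): φ is false.
  w2 (successors {w0}): φ is false.
  w3 (successors {w3}): φ is false.
For instance, at w3:
  At w3: \neg \neg \Box (q \to s) is true, so \neg \neg \neg \Box (q \to s) is false.
    At w3: \neg \Box (q \to s) is false, so \neg \neg \Box (q \to s) is true.
      At w3: \Box (q \to s) is true, so \neg \Box (q \to s) is false.

No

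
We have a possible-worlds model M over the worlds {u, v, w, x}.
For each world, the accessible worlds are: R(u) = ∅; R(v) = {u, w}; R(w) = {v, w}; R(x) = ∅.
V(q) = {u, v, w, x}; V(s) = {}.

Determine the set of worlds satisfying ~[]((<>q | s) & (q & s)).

Recall that []ψ holds at a world iff ψ holds at every accessible world, and <>ψ holds iff ψ holds at some accessible world.
Let φ = ~[]((<>q | s) & (q & s)). Evaluate φ at each world:
  u (successors ∅): φ is false.
  v (successors {u, w}): φ is true.
  w (successors {v, w}): φ is true.
  x (successors ∅): φ is false.
For instance, at v:
  At v: []((<>q | s) & (q & s)) is false, so ~[]((<>q | s) & (q & s)) is true.
    At v: []((<>q | s) & (q & s)) requires (<>q | s) & (q & s) at every successor {u, w}.
      (<>q | s) & (q & s) fails at u, so []((<>q | s) & (q & s)) is false at v.
Satisfying worlds: {v, w}

v, w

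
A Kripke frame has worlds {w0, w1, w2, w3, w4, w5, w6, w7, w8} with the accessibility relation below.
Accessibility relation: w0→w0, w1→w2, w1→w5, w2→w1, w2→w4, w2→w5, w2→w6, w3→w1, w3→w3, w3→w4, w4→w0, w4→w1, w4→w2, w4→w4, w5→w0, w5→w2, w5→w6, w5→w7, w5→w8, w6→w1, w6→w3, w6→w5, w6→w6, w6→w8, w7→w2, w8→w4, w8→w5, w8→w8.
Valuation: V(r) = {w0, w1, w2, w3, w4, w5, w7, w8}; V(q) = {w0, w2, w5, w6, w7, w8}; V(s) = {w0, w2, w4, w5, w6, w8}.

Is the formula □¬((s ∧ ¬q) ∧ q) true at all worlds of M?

Yes

Let φ = □¬((s ∧ ¬q) ∧ q). Evaluate φ at each world:
  w0 (successors {w0}): φ is true.
  w1 (successors {w2, w5}): φ is true.
  w2 (successors {w1, w4, w5, w6}): φ is true.
  w3 (successors {w1, w3, w4}): φ is true.
  w4 (successors {w0, w1, w2, w4}): φ is true.
  w5 (successors {w0, w2, w6, w7, w8}): φ is true.
  w6 (successors {w1, w3, w5, w6, w8}): φ is true.
  w7 (successors {w2}): φ is true.
  w8 (successors {w4, w5, w8}): φ is true.
For instance, at w3:
  At w3: □¬((s ∧ ¬q) ∧ q) requires ¬((s ∧ ¬q) ∧ q) at every successor {w1, w3, w4}.
    At w1: ¬((s ∧ ¬q) ∧ q) is true.
    At w3: ¬((s ∧ ¬q) ∧ q) is true.
    At w4: ¬((s ∧ ¬q) ∧ q) is true.
  So □¬((s ∧ ¬q) ∧ q) is true at w3.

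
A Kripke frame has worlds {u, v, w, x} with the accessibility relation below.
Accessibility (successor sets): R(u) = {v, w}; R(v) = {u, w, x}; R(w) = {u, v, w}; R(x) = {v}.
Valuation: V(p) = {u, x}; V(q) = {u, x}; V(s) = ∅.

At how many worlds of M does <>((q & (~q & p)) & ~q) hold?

Recall that <>ψ holds at a world iff ψ holds at some accessible world.
Let φ = <>((q & (~q & p)) & ~q). Evaluate φ at each world:
  u (successors {v, w}): φ is false.
  v (successors {u, w, x}): φ is false.
  w (successors {u, v, w}): φ is false.
  x (successors {v}): φ is false.
For instance, at w:
  At w: <>((q & (~q & p)) & ~q) requires (q & (~q & p)) & ~q at some successor in {u, v, w}.
    At u: (q & (~q & p)) & ~q is false.
    At v: (q & (~q & p)) & ~q is false.
    At w: (q & (~q & p)) & ~q is false.
  So <>((q & (~q & p)) & ~q) is false at w.
Satisfying worlds: none.

0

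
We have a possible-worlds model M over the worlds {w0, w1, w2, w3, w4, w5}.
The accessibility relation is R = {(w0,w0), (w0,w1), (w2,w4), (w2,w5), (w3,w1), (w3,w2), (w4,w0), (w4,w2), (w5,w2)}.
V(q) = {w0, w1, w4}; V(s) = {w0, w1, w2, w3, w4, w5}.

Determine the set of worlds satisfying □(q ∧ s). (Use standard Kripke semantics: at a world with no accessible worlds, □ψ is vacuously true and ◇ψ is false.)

Recall that □ψ holds at a world iff ψ holds at every accessible world, and ◇ψ holds iff ψ holds at some accessible world.
Let φ = □(q ∧ s). Evaluate φ at each world:
  w0 (successors {w0, w1}): φ is true.
  w1 (successors ∅): φ is true.
  w2 (successors {w4, w5}): φ is false.
  w3 (successors {w1, w2}): φ is false.
  w4 (successors {w0, w2}): φ is false.
  w5 (successors {w2}): φ is false.
For instance, at w5:
  At w5: □(q ∧ s) requires q ∧ s at every successor {w2}.
    q ∧ s fails at w2, so □(q ∧ s) is false at w5.
Satisfying worlds: {w0, w1}

w0, w1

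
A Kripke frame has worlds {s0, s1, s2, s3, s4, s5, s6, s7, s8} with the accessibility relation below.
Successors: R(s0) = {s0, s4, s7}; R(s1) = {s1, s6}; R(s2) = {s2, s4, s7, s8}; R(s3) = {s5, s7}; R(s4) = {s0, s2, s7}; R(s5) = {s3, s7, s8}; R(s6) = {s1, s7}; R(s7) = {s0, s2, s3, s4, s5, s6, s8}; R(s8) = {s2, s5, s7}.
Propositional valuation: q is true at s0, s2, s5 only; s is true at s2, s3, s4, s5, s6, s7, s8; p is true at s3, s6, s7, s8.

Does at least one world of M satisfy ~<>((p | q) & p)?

No

Let φ = ~<>((p | q) & p). Evaluate φ at each world:
  s0 (successors {s0, s4, s7}): φ is false.
  s1 (successors {s1, s6}): φ is false.
  s2 (successors {s2, s4, s7, s8}): φ is false.
  s3 (successors {s5, s7}): φ is false.
  s4 (successors {s0, s2, s7}): φ is false.
  s5 (successors {s3, s7, s8}): φ is false.
  s6 (successors {s1, s7}): φ is false.
  s7 (successors {s0, s2, s3, s4, s5, s6, s8}): φ is false.
  s8 (successors {s2, s5, s7}): φ is false.
For instance, at s8:
  At s8: <>((p | q) & p) is true, so ~<>((p | q) & p) is false.
    At s8: <>((p | q) & p) requires (p | q) & p at some successor in {s2, s5, s7}.
      (p | q) & p holds at s7, so <>((p | q) & p) is true at s8.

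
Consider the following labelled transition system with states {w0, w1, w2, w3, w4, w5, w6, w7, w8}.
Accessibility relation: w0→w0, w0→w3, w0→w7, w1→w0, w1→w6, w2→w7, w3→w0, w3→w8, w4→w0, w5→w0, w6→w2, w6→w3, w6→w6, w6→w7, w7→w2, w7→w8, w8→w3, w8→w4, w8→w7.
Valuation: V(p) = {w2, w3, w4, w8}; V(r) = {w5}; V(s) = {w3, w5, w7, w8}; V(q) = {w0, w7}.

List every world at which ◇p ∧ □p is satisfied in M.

Let φ = ◇p ∧ □p. Evaluate φ at each world:
  w0 (successors {w0, w3, w7}): φ is false.
  w1 (successors {w0, w6}): φ is false.
  w2 (successors {w7}): φ is false.
  w3 (successors {w0, w8}): φ is false.
  w4 (successors {w0}): φ is false.
  w5 (successors {w0}): φ is false.
  w6 (successors {w2, w3, w6, w7}): φ is false.
  w7 (successors {w2, w8}): φ is true.
  w8 (successors {w3, w4, w7}): φ is false.
For instance, at w4:
  At w4: ◇p is false, □p is false, so ◇p ∧ □p is false.
    At w4: ◇p requires p at some successor in {w0}.
      At w0: p is false.
    So ◇p is false at w4.
    At w4: □p requires p at every successor {w0}.
      p fails at w0, so □p is false at w4.
Satisfying worlds: {w7}

w7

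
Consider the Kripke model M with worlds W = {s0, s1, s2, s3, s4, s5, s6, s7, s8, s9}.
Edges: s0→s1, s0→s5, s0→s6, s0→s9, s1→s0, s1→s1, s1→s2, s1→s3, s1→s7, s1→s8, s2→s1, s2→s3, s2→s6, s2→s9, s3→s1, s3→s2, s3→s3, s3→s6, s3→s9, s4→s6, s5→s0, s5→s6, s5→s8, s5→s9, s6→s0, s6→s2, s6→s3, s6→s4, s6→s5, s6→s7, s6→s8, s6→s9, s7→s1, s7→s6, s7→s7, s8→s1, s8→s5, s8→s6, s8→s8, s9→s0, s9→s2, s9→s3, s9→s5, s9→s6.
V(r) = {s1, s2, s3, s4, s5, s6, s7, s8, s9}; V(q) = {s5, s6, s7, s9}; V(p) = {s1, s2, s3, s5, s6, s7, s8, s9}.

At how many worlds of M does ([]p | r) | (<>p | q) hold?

10

Recall that []ψ holds at a world iff ψ holds at every accessible world, and <>ψ holds iff ψ holds at some accessible world.
Let φ = ([]p | r) | (<>p | q). Evaluate φ at each world:
  s0 (successors {s1, s5, s6, s9}): φ is true.
  s1 (successors {s0, s1, s2, s3, s7, s8}): φ is true.
  s2 (successors {s1, s3, s6, s9}): φ is true.
  s3 (successors {s1, s2, s3, s6, s9}): φ is true.
  s4 (successors {s6}): φ is true.
  s5 (successors {s0, s6, s8, s9}): φ is true.
  s6 (successors {s0, s2, s3, s4, s5, s7, s8, s9}): φ is true.
  s7 (successors {s1, s6, s7}): φ is true.
  s8 (successors {s1, s5, s6, s8}): φ is true.
  s9 (successors {s0, s2, s3, s5, s6}): φ is true.
For instance, at s3:
  At s3: []p | r is true, <>p | q is true, so ([]p | r) | (<>p | q) is true.
    At s3: []p is true, r is true, so []p | r is true.
      At s3: []p requires p at every successor {s1, s2, s3, s6, s9}.
        At s1: p is true.
        At s2: p is true.
        At s3: p is true.
        At s6: p is true.
        At s9: p is true.
      So []p is true at s3.
    At s3: <>p is true, q is false, so <>p | q is true.
      At s3: <>p requires p at some successor in {s1, s2, s3, s6, s9}.
        p holds at s1, so <>p is true at s3.
Satisfying worlds: {s0, s1, s2, s3, s4, s5, s6, s7, s8, s9}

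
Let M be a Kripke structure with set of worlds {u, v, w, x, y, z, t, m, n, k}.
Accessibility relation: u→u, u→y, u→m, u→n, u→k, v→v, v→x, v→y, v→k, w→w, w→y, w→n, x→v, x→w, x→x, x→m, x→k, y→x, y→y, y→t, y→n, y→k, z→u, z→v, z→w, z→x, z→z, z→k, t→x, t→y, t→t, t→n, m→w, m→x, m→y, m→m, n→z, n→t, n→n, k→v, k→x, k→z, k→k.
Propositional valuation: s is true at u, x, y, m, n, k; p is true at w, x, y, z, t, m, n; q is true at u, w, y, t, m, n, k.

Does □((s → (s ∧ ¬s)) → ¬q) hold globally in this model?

No

Recall that □ψ holds at a world iff ψ holds at every accessible world, and ◇ψ holds iff ψ holds at some accessible world.
Let φ = □((s → (s ∧ ¬s)) → ¬q). Evaluate φ at each world:
  u (successors {u, y, m, n, k}): φ is true.
  v (successors {v, x, y, k}): φ is true.
  w (successors {w, y, n}): φ is false.
  x (successors {v, w, x, m, k}): φ is false.
  y (successors {x, y, t, n, k}): φ is false.
  z (successors {u, v, w, x, z, k}): φ is false.
  t (successors {x, y, t, n}): φ is false.
  m (successors {w, x, y, m}): φ is false.
  n (successors {z, t, n}): φ is false.
  k (successors {v, x, z, k}): φ is true.
Detail at w (counterexample):
  At w: □((s → (s ∧ ¬s)) → ¬q) requires (s → (s ∧ ¬s)) → ¬q at every successor {w, y, n}.
    (s → (s ∧ ¬s)) → ¬q fails at w, so □((s → (s ∧ ¬s)) → ¬q) is false at w.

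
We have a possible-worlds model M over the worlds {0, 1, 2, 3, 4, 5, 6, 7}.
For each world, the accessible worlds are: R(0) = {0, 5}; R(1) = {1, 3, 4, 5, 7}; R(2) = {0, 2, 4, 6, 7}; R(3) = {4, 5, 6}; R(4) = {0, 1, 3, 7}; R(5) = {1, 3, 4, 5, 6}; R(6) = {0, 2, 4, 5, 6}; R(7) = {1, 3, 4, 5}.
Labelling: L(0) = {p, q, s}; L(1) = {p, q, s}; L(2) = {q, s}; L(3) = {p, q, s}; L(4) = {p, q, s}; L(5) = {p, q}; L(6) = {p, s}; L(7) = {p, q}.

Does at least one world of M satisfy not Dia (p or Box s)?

No

Let φ = not Dia (p or Box s). Evaluate φ at each world:
  0 (successors {0, 5}): φ is false.
  1 (successors {1, 3, 4, 5, 7}): φ is false.
  2 (successors {0, 2, 4, 6, 7}): φ is false.
  3 (successors {4, 5, 6}): φ is false.
  4 (successors {0, 1, 3, 7}): φ is false.
  5 (successors {1, 3, 4, 5, 6}): φ is false.
  6 (successors {0, 2, 4, 5, 6}): φ is false.
  7 (successors {1, 3, 4, 5}): φ is false.
For instance, at 2:
  At 2: Dia (p or Box s) is true, so not Dia (p or Box s) is false.
    At 2: Dia (p or Box s) requires p or Box s at some successor in {0, 2, 4, 6, 7}.
      p or Box s holds at 0, so Dia (p or Box s) is true at 2.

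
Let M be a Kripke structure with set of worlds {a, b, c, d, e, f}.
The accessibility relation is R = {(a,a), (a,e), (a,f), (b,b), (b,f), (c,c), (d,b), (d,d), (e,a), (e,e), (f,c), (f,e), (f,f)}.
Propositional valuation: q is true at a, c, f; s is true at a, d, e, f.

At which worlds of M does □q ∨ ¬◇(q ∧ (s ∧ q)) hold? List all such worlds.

c, d

Let φ = □q ∨ ¬◇(q ∧ (s ∧ q)). Evaluate φ at each world:
  a (successors {a, e, f}): φ is false.
  b (successors {b, f}): φ is false.
  c (successors {c}): φ is true.
  d (successors {b, d}): φ is true.
  e (successors {a, e}): φ is false.
  f (successors {c, e, f}): φ is false.
For instance, at f:
  At f: □q is false, ¬◇(q ∧ (s ∧ q)) is false, so □q ∨ ¬◇(q ∧ (s ∧ q)) is false.
    At f: □q requires q at every successor {c, e, f}.
      q fails at e, so □q is false at f.
    At f: ◇(q ∧ (s ∧ q)) is true, so ¬◇(q ∧ (s ∧ q)) is false.
      At f: ◇(q ∧ (s ∧ q)) requires q ∧ (s ∧ q) at some successor in {c, e, f}.
        q ∧ (s ∧ q) holds at f, so ◇(q ∧ (s ∧ q)) is true at f.
Satisfying worlds: {c, d}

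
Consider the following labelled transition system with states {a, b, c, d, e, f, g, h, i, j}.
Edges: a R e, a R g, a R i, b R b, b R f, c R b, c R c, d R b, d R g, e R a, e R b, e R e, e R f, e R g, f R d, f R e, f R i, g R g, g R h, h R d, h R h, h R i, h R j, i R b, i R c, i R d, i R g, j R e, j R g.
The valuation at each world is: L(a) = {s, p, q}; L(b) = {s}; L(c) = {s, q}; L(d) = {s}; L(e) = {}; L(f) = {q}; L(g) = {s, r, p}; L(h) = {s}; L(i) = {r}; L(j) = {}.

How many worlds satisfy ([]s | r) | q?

Let φ = ([]s | r) | q. Evaluate φ at each world:
  a (successors {e, g, i}): φ is true.
  b (successors {b, f}): φ is false.
  c (successors {b, c}): φ is true.
  d (successors {b, g}): φ is true.
  e (successors {a, b, e, f, g}): φ is false.
  f (successors {d, e, i}): φ is true.
  g (successors {g, h}): φ is true.
  h (successors {d, h, i, j}): φ is false.
  i (successors {b, c, d, g}): φ is true.
  j (successors {e, g}): φ is false.
For instance, at h:
  At h: []s | r is false, q is false, so ([]s | r) | q is false.
    At h: []s is false, r is false, so []s | r is false.
      At h: []s requires s at every successor {d, h, i, j}.
        s fails at i, so []s is false at h.
Satisfying worlds: {a, c, d, f, g, i}

6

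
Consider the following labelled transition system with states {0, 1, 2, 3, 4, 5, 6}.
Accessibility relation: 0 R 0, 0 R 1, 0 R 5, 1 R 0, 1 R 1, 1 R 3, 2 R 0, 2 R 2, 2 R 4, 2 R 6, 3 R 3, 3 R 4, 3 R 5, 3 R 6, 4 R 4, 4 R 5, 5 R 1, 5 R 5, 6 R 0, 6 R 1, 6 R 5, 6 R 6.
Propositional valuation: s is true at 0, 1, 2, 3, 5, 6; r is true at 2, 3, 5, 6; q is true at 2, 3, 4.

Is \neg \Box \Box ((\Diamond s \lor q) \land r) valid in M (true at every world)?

Let φ = \neg \Box \Box ((\Diamond s \lor q) \land r). Evaluate φ at each world:
  0 (successors {0, 1, 5}): φ is true.
  1 (successors {0, 1, 3}): φ is true.
  2 (successors {0, 2, 4, 6}): φ is true.
  3 (successors {3, 4, 5, 6}): φ is true.
  4 (successors {4, 5}): φ is true.
  5 (successors {1, 5}): φ is true.
  6 (successors {0, 1, 5, 6}): φ is true.
For instance, at 2:
  At 2: \Box \Box ((\Diamond s \lor q) \land r) is false, so \neg \Box \Box ((\Diamond s \lor q) \land r) is true.
    At 2: \Box \Box ((\Diamond s \lor q) \land r) requires \Box ((\Diamond s \lor q) \land r) at every successor {0, 2, 4, 6}.
      \Box ((\Diamond s \lor q) \land r) fails at 0, so \Box \Box ((\Diamond s \lor q) \land r) is false at 2.

Yes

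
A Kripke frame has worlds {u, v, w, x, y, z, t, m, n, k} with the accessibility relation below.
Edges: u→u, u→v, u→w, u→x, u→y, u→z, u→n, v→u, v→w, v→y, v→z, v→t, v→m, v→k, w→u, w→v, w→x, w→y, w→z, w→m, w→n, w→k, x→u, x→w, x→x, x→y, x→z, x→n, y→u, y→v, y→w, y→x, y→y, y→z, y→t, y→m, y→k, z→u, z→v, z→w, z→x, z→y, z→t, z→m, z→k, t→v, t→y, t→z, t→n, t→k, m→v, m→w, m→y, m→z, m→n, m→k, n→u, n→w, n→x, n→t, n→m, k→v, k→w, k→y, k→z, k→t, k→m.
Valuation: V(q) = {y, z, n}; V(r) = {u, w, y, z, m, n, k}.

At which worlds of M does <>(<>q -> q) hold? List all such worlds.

u, v, w, x, y, z, t, m, k

Let φ = <>(<>q -> q). Evaluate φ at each world:
  u (successors {u, v, w, x, y, z, n}): φ is true.
  v (successors {u, w, y, z, t, m, k}): φ is true.
  w (successors {u, v, x, y, z, m, n, k}): φ is true.
  x (successors {u, w, x, y, z, n}): φ is true.
  y (successors {u, v, w, x, y, z, t, m, k}): φ is true.
  z (successors {u, v, w, x, y, t, m, k}): φ is true.
  t (successors {v, y, z, n, k}): φ is true.
  m (successors {v, w, y, z, n, k}): φ is true.
  n (successors {u, w, x, t, m}): φ is false.
  k (successors {v, w, y, z, t, m}): φ is true.
For instance, at v:
  At v: <>(<>q -> q) requires <>q -> q at some successor in {u, w, y, z, t, m, k}.
    <>q -> q holds at y, so <>(<>q -> q) is true at v.
      At y: <>q is true, q is true, so <>q -> q is true.
Satisfying worlds: {u, v, w, x, y, z, t, m, k}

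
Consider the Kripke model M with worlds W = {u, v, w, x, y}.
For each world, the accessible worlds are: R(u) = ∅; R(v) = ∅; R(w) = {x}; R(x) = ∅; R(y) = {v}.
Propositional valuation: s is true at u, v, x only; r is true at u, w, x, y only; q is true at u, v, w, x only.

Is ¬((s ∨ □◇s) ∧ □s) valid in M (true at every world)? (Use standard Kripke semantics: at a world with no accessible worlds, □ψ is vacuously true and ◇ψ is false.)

No

Let φ = ¬((s ∨ □◇s) ∧ □s). Evaluate φ at each world:
  u (successors ∅): φ is false.
  v (successors ∅): φ is false.
  w (successors {x}): φ is true.
  x (successors ∅): φ is false.
  y (successors {v}): φ is true.
Detail at u (counterexample):
  At u: (s ∨ □◇s) ∧ □s is true, so ¬((s ∨ □◇s) ∧ □s) is false.
    At u: s ∨ □◇s is true, □s is true, so (s ∨ □◇s) ∧ □s is true.
      At u: s is true, □◇s is true, so s ∨ □◇s is true.
      At u: no accessible worlds, so □s holds vacuously.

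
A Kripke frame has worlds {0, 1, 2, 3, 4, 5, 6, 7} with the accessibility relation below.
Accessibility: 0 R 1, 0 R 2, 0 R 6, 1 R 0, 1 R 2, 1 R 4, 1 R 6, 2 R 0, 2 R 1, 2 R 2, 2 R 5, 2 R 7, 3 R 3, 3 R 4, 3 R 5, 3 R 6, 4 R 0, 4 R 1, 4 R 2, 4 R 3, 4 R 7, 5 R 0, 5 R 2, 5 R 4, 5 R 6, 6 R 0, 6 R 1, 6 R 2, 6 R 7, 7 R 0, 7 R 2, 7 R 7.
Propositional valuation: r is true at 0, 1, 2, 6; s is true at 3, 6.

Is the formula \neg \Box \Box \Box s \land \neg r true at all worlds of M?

Recall that \Box ψ holds at a world iff ψ holds at every accessible world, and \Diamond ψ holds iff ψ holds at some accessible world.
Let φ = \neg \Box \Box \Box s \land \neg r. Evaluate φ at each world:
  0 (successors {1, 2, 6}): φ is false.
  1 (successors {0, 2, 4, 6}): φ is false.
  2 (successors {0, 1, 2, 5, 7}): φ is false.
  3 (successors {3, 4, 5, 6}): φ is true.
  4 (successors {0, 1, 2, 3, 7}): φ is true.
  5 (successors {0, 2, 4, 6}): φ is true.
  6 (successors {0, 1, 2, 7}): φ is false.
  7 (successors {0, 2, 7}): φ is true.
Detail at 0 (counterexample):
  At 0: \neg \Box \Box \Box s is true, \neg r is false, so \neg \Box \Box \Box s \land \neg r is false.
    At 0: \Box \Box \Box s is false, so \neg \Box \Box \Box s is true.
      At 0: \Box \Box \Box s requires \Box \Box s at every successor {1, 2, 6}.
        \Box \Box s fails at 1, so \Box \Box \Box s is false at 0.

No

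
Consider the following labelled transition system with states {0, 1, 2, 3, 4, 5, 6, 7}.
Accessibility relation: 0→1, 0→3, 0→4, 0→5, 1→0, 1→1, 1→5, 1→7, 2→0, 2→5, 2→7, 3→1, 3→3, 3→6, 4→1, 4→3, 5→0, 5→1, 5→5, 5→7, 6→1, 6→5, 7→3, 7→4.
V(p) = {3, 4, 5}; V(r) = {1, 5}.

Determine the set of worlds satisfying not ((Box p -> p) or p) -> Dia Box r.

0, 1, 2, 3, 4, 5, 6

Let φ = not ((Box p -> p) or p) -> Dia Box r. Evaluate φ at each world:
  0 (successors {1, 3, 4, 5}): φ is true.
  1 (successors {0, 1, 5, 7}): φ is true.
  2 (successors {0, 5, 7}): φ is true.
  3 (successors {1, 3, 6}): φ is true.
  4 (successors {1, 3}): φ is true.
  5 (successors {0, 1, 5, 7}): φ is true.
  6 (successors {1, 5}): φ is true.
  7 (successors {3, 4}): φ is false.
For instance, at 5:
  At 5: not ((Box p -> p) or p) is false, Dia Box r is false, so not ((Box p -> p) or p) -> Dia Box r is true.
    At 5: (Box p -> p) or p is true, so not ((Box p -> p) or p) is false.
      At 5: Box p -> p is true, p is true, so (Box p -> p) or p is true.
    At 5: Dia Box r requires Box r at some successor in {0, 1, 5, 7}.
      At 0: Box r is false.
      At 1: Box r is false.
      At 5: Box r is false.
      At 7: Box r is false.
    So Dia Box r is false at 5.
Satisfying worlds: {0, 1, 2, 3, 4, 5, 6}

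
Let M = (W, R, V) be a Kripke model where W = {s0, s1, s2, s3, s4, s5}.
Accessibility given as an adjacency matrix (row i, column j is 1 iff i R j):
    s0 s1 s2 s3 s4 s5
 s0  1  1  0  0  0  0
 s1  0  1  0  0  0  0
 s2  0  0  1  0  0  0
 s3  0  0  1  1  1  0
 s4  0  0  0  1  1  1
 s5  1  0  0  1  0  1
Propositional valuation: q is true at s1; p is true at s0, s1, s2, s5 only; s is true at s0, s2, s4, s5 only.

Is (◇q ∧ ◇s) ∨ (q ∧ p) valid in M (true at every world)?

No

Let φ = (◇q ∧ ◇s) ∨ (q ∧ p). Evaluate φ at each world:
  s0 (successors {s0, s1}): φ is true.
  s1 (successors {s1}): φ is true.
  s2 (successors {s2}): φ is false.
  s3 (successors {s2, s3, s4}): φ is false.
  s4 (successors {s3, s4, s5}): φ is false.
  s5 (successors {s0, s3, s5}): φ is false.
Detail at s2 (counterexample):
  At s2: ◇q ∧ ◇s is false, q ∧ p is false, so (◇q ∧ ◇s) ∨ (q ∧ p) is false.
    At s2: ◇q is false, ◇s is true, so ◇q ∧ ◇s is false.
      At s2: ◇q requires q at some successor in {s2}.
        At s2: q is false.
      So ◇q is false at s2.
      At s2: ◇s requires s at some successor in {s2}.
        s holds at s2, so ◇s is true at s2.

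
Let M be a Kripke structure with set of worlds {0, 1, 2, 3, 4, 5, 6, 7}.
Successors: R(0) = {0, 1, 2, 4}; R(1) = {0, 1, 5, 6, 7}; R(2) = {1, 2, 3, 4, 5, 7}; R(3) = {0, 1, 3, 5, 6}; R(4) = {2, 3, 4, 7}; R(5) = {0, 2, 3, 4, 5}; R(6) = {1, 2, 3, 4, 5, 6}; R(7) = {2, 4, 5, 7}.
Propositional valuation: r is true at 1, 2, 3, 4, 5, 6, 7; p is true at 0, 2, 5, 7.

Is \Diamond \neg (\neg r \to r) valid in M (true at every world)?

Let φ = \Diamond \neg (\neg r \to r). Evaluate φ at each world:
  0 (successors {0, 1, 2, 4}): φ is true.
  1 (successors {0, 1, 5, 6, 7}): φ is true.
  2 (successors {1, 2, 3, 4, 5, 7}): φ is false.
  3 (successors {0, 1, 3, 5, 6}): φ is true.
  4 (successors {2, 3, 4, 7}): φ is false.
  5 (successors {0, 2, 3, 4, 5}): φ is true.
  6 (successors {1, 2, 3, 4, 5, 6}): φ is false.
  7 (successors {2, 4, 5, 7}): φ is false.
Detail at 2 (counterexample):
  At 2: \Diamond \neg (\neg r \to r) requires \neg (\neg r \to r) at some successor in {1, 2, 3, 4, 5, 7}.
    At 1: \neg (\neg r \to r) is false.
    At 2: \neg (\neg r \to r) is false.
    At 3: \neg (\neg r \to r) is false.
    At 4: \neg (\neg r \to r) is false.
    At 5: \neg (\neg r \to r) is false.
    At 7: \neg (\neg r \to r) is false.
  So \Diamond \neg (\neg r \to r) is false at 2.

No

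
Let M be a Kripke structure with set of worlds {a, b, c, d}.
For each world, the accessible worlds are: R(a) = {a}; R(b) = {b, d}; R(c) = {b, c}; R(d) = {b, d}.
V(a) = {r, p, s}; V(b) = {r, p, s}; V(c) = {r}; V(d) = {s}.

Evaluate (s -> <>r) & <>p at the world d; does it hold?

Yes

Recall that <>ψ holds at a world iff ψ holds at some accessible world.
At d: s -> <>r is true, <>p is true, so (s -> <>r) & <>p is true.
  At d: s is true, <>r is true, so s -> <>r is true.
    At d: <>r requires r at some successor in {b, d}.
      r holds at b, so <>r is true at d.
  At d: <>p requires p at some successor in {b, d}.
    p holds at b, so <>p is true at d.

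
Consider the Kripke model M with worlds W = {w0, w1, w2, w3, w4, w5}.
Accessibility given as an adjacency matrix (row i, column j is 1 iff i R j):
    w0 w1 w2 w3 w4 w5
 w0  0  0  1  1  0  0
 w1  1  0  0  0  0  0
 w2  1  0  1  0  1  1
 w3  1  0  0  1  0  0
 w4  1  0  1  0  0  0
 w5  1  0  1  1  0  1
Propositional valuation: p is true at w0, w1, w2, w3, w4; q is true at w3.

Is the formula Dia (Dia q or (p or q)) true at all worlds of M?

Let φ = Dia (Dia q or (p or q)). Evaluate φ at each world:
  w0 (successors {w2, w3}): φ is true.
  w1 (successors {w0}): φ is true.
  w2 (successors {w0, w2, w4, w5}): φ is true.
  w3 (successors {w0, w3}): φ is true.
  w4 (successors {w0, w2}): φ is true.
  w5 (successors {w0, w2, w3, w5}): φ is true.
For instance, at w2:
  At w2: Dia (Dia q or (p or q)) requires Dia q or (p or q) at some successor in {w0, w2, w4, w5}.
    Dia q or (p or q) holds at w0, so Dia (Dia q or (p or q)) is true at w2.
      At w0: Dia q is true, p or q is true, so Dia q or (p or q) is true.

Yes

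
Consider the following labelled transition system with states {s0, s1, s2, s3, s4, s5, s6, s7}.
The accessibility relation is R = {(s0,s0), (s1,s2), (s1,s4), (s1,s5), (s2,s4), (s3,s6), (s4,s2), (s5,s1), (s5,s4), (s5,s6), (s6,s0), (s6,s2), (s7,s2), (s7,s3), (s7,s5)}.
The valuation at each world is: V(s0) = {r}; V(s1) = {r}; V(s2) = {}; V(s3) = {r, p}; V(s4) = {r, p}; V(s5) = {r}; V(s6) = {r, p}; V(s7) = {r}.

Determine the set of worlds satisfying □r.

s0, s2, s3, s5

Let φ = □r. Evaluate φ at each world:
  s0 (successors {s0}): φ is true.
  s1 (successors {s2, s4, s5}): φ is false.
  s2 (successors {s4}): φ is true.
  s3 (successors {s6}): φ is true.
  s4 (successors {s2}): φ is false.
  s5 (successors {s1, s4, s6}): φ is true.
  s6 (successors {s0, s2}): φ is false.
  s7 (successors {s2, s3, s5}): φ is false.
For instance, at s0:
  At s0: □r requires r at every successor {s0}.
    At s0: r is true.
  So □r is true at s0.
Satisfying worlds: {s0, s2, s3, s5}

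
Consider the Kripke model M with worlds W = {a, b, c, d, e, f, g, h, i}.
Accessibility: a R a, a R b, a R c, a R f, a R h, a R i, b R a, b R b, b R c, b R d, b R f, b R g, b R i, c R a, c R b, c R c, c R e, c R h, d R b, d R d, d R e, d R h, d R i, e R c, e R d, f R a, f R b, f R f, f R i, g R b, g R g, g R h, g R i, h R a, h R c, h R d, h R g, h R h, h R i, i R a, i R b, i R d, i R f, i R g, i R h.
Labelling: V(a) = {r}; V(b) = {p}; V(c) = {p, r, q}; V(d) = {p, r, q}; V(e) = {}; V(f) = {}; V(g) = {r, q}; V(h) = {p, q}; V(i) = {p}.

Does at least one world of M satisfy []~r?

Let φ = []~r. Evaluate φ at each world:
  a (successors {a, b, c, f, h, i}): φ is false.
  b (successors {a, b, c, d, f, g, i}): φ is false.
  c (successors {a, b, c, e, h}): φ is false.
  d (successors {b, d, e, h, i}): φ is false.
  e (successors {c, d}): φ is false.
  f (successors {a, b, f, i}): φ is false.
  g (successors {b, g, h, i}): φ is false.
  h (successors {a, c, d, g, h, i}): φ is false.
  i (successors {a, b, d, f, g, h}): φ is false.
For instance, at e:
  At e: []~r requires ~r at every successor {c, d}.
    ~r fails at c, so []~r is false at e.

No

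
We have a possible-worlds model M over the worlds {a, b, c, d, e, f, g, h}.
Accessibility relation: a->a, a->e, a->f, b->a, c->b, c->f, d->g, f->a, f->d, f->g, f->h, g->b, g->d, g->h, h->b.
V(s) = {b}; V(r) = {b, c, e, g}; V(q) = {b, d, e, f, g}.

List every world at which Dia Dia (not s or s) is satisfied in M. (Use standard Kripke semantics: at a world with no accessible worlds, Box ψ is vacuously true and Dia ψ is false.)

Let φ = Dia Dia (not s or s). Evaluate φ at each world:
  a (successors {a, e, f}): φ is true.
  b (successors {a}): φ is true.
  c (successors {b, f}): φ is true.
  d (successors {g}): φ is true.
  e (successors ∅): φ is false.
  f (successors {a, d, g, h}): φ is true.
  g (successors {b, d, h}): φ is true.
  h (successors {b}): φ is true.
For instance, at h:
  At h: Dia Dia (not s or s) requires Dia (not s or s) at some successor in {b}.
    Dia (not s or s) holds at b, so Dia Dia (not s or s) is true at h.
      At b: Dia (not s or s) requires not s or s at some successor in {a}.
        not s or s holds at a, so Dia (not s or s) is true at b.
Satisfying worlds: {a, b, c, d, f, g, h}

a, b, c, d, f, g, h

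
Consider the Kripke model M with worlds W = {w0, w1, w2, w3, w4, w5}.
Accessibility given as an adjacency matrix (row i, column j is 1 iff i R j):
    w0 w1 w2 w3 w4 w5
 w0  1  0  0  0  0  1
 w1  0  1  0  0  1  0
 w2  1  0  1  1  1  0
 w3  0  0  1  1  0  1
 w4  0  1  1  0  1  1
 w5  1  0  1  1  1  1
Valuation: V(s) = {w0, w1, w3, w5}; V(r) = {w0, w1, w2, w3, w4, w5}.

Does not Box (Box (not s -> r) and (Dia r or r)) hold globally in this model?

Let φ = not Box (Box (not s -> r) and (Dia r or r)). Evaluate φ at each world:
  w0 (successors {w0, w5}): φ is false.
  w1 (successors {w1, w4}): φ is false.
  w2 (successors {w0, w2, w3, w4}): φ is false.
  w3 (successors {w2, w3, w5}): φ is false.
  w4 (successors {w1, w2, w4, w5}): φ is false.
  w5 (successors {w0, w2, w3, w4, w5}): φ is false.
Detail at w0 (counterexample):
  At w0: Box (Box (not s -> r) and (Dia r or r)) is true, so not Box (Box (not s -> r) and (Dia r or r)) is false.
    At w0: Box (Box (not s -> r) and (Dia r or r)) requires Box (not s -> r) and (Dia r or r) at every successor {w0, w5}.
      At w0: Box (not s -> r) and (Dia r or r) is true.
      At w5: Box (not s -> r) and (Dia r or r) is true.
    So Box (Box (not s -> r) and (Dia r or r)) is true at w0.

No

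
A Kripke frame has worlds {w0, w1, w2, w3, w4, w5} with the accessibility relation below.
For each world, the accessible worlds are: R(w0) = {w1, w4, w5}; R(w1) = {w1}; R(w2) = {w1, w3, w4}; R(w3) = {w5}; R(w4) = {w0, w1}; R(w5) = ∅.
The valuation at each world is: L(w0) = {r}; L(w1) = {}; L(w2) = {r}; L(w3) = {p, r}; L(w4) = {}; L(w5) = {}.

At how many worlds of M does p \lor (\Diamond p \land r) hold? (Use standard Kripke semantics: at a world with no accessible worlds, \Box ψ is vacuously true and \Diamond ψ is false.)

2

Recall that \Diamond ψ holds at a world iff ψ holds at some accessible world.
Let φ = p \lor (\Diamond p \land r). Evaluate φ at each world:
  w0 (successors {w1, w4, w5}): φ is false.
  w1 (successors {w1}): φ is false.
  w2 (successors {w1, w3, w4}): φ is true.
  w3 (successors {w5}): φ is true.
  w4 (successors {w0, w1}): φ is false.
  w5 (successors ∅): φ is false.
For instance, at w4:
  At w4: p is false, \Diamond p \land r is false, so p \lor (\Diamond p \land r) is false.
    At w4: \Diamond p is false, r is false, so \Diamond p \land r is false.
      At w4: \Diamond p requires p at some successor in {w0, w1}.
        At w0: p is false.
        At w1: p is false.
      So \Diamond p is false at w4.
Satisfying worlds: {w2, w3}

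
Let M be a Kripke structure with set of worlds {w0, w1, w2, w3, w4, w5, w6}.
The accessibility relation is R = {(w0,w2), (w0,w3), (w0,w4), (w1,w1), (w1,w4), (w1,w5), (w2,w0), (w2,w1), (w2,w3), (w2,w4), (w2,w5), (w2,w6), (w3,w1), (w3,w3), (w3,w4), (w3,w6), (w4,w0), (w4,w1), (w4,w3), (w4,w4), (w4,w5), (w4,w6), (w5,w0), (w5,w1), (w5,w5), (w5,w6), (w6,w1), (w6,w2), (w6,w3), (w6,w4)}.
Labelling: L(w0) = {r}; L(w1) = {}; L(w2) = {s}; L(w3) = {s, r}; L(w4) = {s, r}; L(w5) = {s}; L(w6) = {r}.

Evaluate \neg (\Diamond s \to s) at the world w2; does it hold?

At w2: \Diamond s \to s is true, so \neg (\Diamond s \to s) is false.
  At w2: \Diamond s is true, s is true, so \Diamond s \to s is true.
    At w2: \Diamond s requires s at some successor in {w0, w1, w3, w4, w5, w6}.
      s holds at w3, so \Diamond s is true at w2.

No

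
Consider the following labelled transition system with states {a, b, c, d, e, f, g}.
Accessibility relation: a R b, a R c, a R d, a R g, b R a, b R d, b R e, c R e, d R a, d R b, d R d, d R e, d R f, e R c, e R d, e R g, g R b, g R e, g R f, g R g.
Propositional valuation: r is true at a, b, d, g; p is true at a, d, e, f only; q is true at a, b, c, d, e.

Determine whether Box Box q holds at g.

Recall that Box ψ holds at a world iff ψ holds at every accessible world, and Dia ψ holds iff ψ holds at some accessible world.
At g: Box Box q requires Box q at every successor {b, e, f, g}.
  Box q fails at e, so Box Box q is false at g.
    At e: Box q requires q at every successor {c, d, g}.
      q fails at g, so Box q is false at e.

No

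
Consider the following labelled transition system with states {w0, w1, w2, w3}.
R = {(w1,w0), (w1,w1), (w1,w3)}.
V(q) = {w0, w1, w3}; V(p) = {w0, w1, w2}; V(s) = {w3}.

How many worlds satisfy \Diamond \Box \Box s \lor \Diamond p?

Let φ = \Diamond \Box \Box s \lor \Diamond p. Evaluate φ at each world:
  w0 (successors ∅): φ is false.
  w1 (successors {w0, w1, w3}): φ is true.
  w2 (successors ∅): φ is false.
  w3 (successors ∅): φ is false.
For instance, at w1:
  At w1: \Diamond \Box \Box s is true, \Diamond p is true, so \Diamond \Box \Box s \lor \Diamond p is true.
    At w1: \Diamond \Box \Box s requires \Box \Box s at some successor in {w0, w1, w3}.
      \Box \Box s holds at w0, so \Diamond \Box \Box s is true at w1.
    At w1: \Diamond p requires p at some successor in {w0, w1, w3}.
      p holds at w0, so \Diamond p is true at w1.
Satisfying worlds: {w1}

1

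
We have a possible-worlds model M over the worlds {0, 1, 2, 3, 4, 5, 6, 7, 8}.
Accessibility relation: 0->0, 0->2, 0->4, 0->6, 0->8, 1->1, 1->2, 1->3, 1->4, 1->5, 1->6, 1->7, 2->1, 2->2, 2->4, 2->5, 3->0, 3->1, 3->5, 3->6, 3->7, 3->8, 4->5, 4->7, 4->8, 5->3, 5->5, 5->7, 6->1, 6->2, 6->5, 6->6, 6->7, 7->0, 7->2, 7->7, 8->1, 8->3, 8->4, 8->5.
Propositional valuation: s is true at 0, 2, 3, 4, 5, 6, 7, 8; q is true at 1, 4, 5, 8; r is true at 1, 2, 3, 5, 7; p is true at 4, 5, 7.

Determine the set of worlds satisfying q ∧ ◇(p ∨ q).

1, 4, 5, 8

Let φ = q ∧ ◇(p ∨ q). Evaluate φ at each world:
  0 (successors {0, 2, 4, 6, 8}): φ is false.
  1 (successors {1, 2, 3, 4, 5, 6, 7}): φ is true.
  2 (successors {1, 2, 4, 5}): φ is false.
  3 (successors {0, 1, 5, 6, 7, 8}): φ is false.
  4 (successors {5, 7, 8}): φ is true.
  5 (successors {3, 5, 7}): φ is true.
  6 (successors {1, 2, 5, 6, 7}): φ is false.
  7 (successors {0, 2, 7}): φ is false.
  8 (successors {1, 3, 4, 5}): φ is true.
For instance, at 8:
  At 8: q is true, ◇(p ∨ q) is true, so q ∧ ◇(p ∨ q) is true.
    At 8: ◇(p ∨ q) requires p ∨ q at some successor in {1, 3, 4, 5}.
      p ∨ q holds at 1, so ◇(p ∨ q) is true at 8.
Satisfying worlds: {1, 4, 5, 8}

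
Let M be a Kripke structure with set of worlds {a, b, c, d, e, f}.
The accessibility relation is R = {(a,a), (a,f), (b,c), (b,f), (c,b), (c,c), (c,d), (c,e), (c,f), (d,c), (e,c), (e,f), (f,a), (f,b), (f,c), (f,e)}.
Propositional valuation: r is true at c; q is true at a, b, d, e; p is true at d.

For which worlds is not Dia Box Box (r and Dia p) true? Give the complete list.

a, b, c, d, e, f

Let φ = not Dia Box Box (r and Dia p). Evaluate φ at each world:
  a (successors {a, f}): φ is true.
  b (successors {c, f}): φ is true.
  c (successors {b, c, d, e, f}): φ is true.
  d (successors {c}): φ is true.
  e (successors {c, f}): φ is true.
  f (successors {a, b, c, e}): φ is true.
For instance, at f:
  At f: Dia Box Box (r and Dia p) is false, so not Dia Box Box (r and Dia p) is true.
    At f: Dia Box Box (r and Dia p) requires Box Box (r and Dia p) at some successor in {a, b, c, e}.
      At a: Box Box (r and Dia p) is false.
      At b: Box Box (r and Dia p) is false.
      At c: Box Box (r and Dia p) is false.
      At e: Box Box (r and Dia p) is false.
    So Dia Box Box (r and Dia p) is false at f.
Satisfying worlds: {a, b, c, d, e, f}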